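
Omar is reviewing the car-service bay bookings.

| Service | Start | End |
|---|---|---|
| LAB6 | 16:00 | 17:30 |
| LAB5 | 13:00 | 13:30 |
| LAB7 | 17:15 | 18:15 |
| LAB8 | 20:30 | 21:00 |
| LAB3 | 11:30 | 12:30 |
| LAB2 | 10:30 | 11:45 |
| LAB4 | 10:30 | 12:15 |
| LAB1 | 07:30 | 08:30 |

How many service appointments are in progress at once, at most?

3

Sweep the timeline, counting +1 at each start and −1 at each end (ends before starts at a tie):
07:30 start LAB1 → 1
08:30 end LAB1 → 0
10:30 start LAB2 → 1
10:30 start LAB4 → 2
11:30 start LAB3 → 3
11:45 end LAB2 → 2
12:15 end LAB4 → 1
12:30 end LAB3 → 0
13:00 start LAB5 → 1
13:30 end LAB5 → 0
16:00 start LAB6 → 1
17:15 start LAB7 → 2
17:30 end LAB6 → 1
18:15 end LAB7 → 0
20:30 start LAB8 → 1
21:00 end LAB8 → 0
Peak is 3, at 11:30 (LAB2, LAB3, LAB4).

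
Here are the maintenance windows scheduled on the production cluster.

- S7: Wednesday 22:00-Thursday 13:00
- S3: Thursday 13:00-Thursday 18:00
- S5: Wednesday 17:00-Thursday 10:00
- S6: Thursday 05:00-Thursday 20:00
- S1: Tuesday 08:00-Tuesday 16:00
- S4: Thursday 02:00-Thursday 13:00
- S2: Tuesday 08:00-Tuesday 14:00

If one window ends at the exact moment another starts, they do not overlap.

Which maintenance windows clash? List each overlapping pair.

Sorted by start: S1, S2, S5, S7, S4, S6, S3.
S2 starts before S1 ends → S1 and S2 overlap.
S5 starts after S1 ends, so nothing later overlaps S1 either.
S5 starts after S2 ends, so nothing later overlaps S2 either.
S7 starts before S5 ends → S5 and S7 overlap.
S4 starts before S5 ends → S5 and S4 overlap.
S6 starts before S5 ends → S5 and S6 overlap.
S3 starts after S5 ends.
S4 starts before S7 ends → S7 and S4 overlap.
S6 starts before S7 ends → S7 and S6 overlap.
S3 starts exactly when S7 ends (back-to-back, no overlap).
S6 starts before S4 ends → S4 and S6 overlap.
S3 starts exactly when S4 ends (back-to-back, no overlap).
S3 starts before S6 ends → S6 and S3 overlap.

S1 & S2, S3 & S6, S4 & S5, S4 & S6, S4 & S7, S5 & S6, S5 & S7, S6 & S7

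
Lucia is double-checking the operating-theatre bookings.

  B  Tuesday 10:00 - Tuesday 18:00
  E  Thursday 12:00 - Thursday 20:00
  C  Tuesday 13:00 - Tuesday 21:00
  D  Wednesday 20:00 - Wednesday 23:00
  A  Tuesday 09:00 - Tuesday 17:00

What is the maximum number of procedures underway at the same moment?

3

Sort all start/end points and keep a running count:
Tuesday 09:00 start A → 1
Tuesday 10:00 start B → 2
Tuesday 13:00 start C → 3
Tuesday 17:00 end A → 2
Tuesday 18:00 end B → 1
Tuesday 21:00 end C → 0
Wednesday 20:00 start D → 1
Wednesday 23:00 end D → 0
Thursday 12:00 start E → 1
Thursday 20:00 end E → 0
Peak is 3, at Tuesday 13:00 (A, B, C).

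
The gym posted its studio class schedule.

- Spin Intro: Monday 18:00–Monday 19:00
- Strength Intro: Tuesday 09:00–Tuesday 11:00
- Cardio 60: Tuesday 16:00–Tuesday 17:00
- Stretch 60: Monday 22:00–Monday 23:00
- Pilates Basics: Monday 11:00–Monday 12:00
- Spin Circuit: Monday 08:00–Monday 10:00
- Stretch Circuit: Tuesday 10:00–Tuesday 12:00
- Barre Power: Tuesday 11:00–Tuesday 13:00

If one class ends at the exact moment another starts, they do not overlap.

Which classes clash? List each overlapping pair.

Check each pair: they overlap iff neither finishes before the other starts.
Sorted by start: Spin Circuit, Pilates Basics, Spin Intro, Stretch 60, Strength Intro, Stretch Circuit, Barre Power, Cardio 60.
Pilates Basics starts after Spin Circuit ends, so nothing later overlaps Spin Circuit either.
Spin Intro starts after Pilates Basics ends, so nothing later overlaps Pilates Basics either.
Stretch 60 starts after Spin Intro ends, so nothing later overlaps Spin Intro either.
Strength Intro starts after Stretch 60 ends, so nothing later overlaps Stretch 60 either.
Stretch Circuit starts before Strength Intro ends → Strength Intro and Stretch Circuit overlap.
Barre Power starts exactly when Strength Intro ends (back-to-back, no overlap), so nothing later overlaps Strength Intro either.
Barre Power starts before Stretch Circuit ends → Stretch Circuit and Barre Power overlap.
Cardio 60 starts after Stretch Circuit ends.
Cardio 60 starts after Barre Power ends.

Barre Power & Stretch Circuit, Strength Intro & Stretch Circuit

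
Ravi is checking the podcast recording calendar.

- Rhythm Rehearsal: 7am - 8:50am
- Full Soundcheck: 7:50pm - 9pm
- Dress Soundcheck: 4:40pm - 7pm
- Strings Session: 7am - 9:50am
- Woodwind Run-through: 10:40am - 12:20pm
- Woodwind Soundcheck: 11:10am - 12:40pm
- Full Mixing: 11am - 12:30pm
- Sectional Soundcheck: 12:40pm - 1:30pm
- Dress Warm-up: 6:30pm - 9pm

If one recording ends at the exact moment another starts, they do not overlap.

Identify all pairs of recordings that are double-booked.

Dress Soundcheck & Dress Warm-up, Dress Warm-up & Full Soundcheck, Full Mixing & Woodwind Run-through, Full Mixing & Woodwind Soundcheck, Rhythm Rehearsal & Strings Session, Woodwind Run-through & Woodwind Soundcheck

Two intervals overlap when each starts before the other ends.
Sorted by start: Rhythm Rehearsal, Strings Session, Woodwind Run-through, Full Mixing, Woodwind Soundcheck, Sectional Soundcheck, Dress Soundcheck, Dress Warm-up, Full Soundcheck.
Strings Session starts before Rhythm Rehearsal ends → Rhythm Rehearsal and Strings Session overlap.
Woodwind Run-through starts after Rhythm Rehearsal ends, so Rhythm Rehearsal has no further overlaps.
Woodwind Run-through starts after Strings Session ends, so Strings Session has no further overlaps.
Full Mixing starts before Woodwind Run-through ends → Woodwind Run-through and Full Mixing overlap.
Woodwind Soundcheck starts before Woodwind Run-through ends → Woodwind Run-through and Woodwind Soundcheck overlap.
Sectional Soundcheck starts after Woodwind Run-through ends, so Woodwind Run-through has no further overlaps.
Woodwind Soundcheck starts before Full Mixing ends → Full Mixing and Woodwind Soundcheck overlap.
Sectional Soundcheck starts after Full Mixing ends, so Full Mixing has no further overlaps.
Sectional Soundcheck starts exactly when Woodwind Soundcheck ends (back-to-back, no overlap), so Woodwind Soundcheck has no further overlaps.
Dress Soundcheck starts after Sectional Soundcheck ends, so Sectional Soundcheck has no further overlaps.
Dress Warm-up starts before Dress Soundcheck ends → Dress Soundcheck and Dress Warm-up overlap.
Full Soundcheck starts after Dress Soundcheck ends.
Full Soundcheck starts before Dress Warm-up ends → Dress Warm-up and Full Soundcheck overlap.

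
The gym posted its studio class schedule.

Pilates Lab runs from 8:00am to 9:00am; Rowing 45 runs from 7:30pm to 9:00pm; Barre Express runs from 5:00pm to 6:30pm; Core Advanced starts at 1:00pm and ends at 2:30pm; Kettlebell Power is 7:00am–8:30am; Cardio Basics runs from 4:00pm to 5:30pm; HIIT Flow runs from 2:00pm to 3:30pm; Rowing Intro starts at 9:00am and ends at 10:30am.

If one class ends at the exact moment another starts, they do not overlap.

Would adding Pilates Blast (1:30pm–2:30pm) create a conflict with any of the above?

Kettlebell Power: ends 8:30am at or before Pilates Blast starts 1:30pm → clear.
Pilates Lab: ends 9:00am at or before Pilates Blast starts 1:30pm → clear.
Rowing Intro: ends 10:30am at or before Pilates Blast starts 1:30pm → clear.
Core Advanced: starts 1:00pm before Pilates Blast ends 2:30pm, and ends 2:30pm after Pilates Blast starts 1:30pm → overlap.
HIIT Flow: starts 2:00pm before Pilates Blast ends 2:30pm, and ends 3:30pm after Pilates Blast starts 1:30pm → overlap.
Cardio Basics: starts 4:00pm at or after Pilates Blast ends 2:30pm → clear.
Barre Express: starts 5:00pm at or after Pilates Blast ends 2:30pm → clear.
Rowing 45: starts 7:30pm at or after Pilates Blast ends 2:30pm → clear.
Pilates Blast overlaps Core Advanced, HIIT Flow.

Yes — it overlaps Core Advanced, HIIT Flow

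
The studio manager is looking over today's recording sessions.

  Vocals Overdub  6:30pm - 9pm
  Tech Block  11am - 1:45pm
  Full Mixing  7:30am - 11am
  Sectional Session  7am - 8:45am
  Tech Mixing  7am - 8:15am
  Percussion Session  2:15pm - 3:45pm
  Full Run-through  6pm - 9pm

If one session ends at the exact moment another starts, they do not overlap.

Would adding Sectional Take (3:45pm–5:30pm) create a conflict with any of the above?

Sectional Session: ends 8:45am at or before Sectional Take starts 3:45pm → clear.
Tech Mixing: ends 8:15am at or before Sectional Take starts 3:45pm → clear.
Full Mixing: ends 11am at or before Sectional Take starts 3:45pm → clear.
Tech Block: ends 1:45pm at or before Sectional Take starts 3:45pm → clear.
Percussion Session: ends 3:45pm at or before Sectional Take starts 3:45pm → clear.
Full Run-through: starts 6pm at or after Sectional Take ends 5:30pm → clear.
Vocals Overdub: starts 6:30pm at or after Sectional Take ends 5:30pm → clear.

No — it doesn't clash with anything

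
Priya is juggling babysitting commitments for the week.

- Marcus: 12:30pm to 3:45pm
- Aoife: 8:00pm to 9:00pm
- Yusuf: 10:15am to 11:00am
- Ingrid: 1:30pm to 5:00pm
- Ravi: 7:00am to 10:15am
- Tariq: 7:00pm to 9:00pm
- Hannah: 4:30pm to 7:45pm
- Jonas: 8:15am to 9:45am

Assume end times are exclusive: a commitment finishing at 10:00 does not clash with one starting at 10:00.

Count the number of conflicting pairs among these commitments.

5

Two intervals overlap when each starts before the other ends.
Sorted by start: Ravi, Jonas, Yusuf, Marcus, Ingrid, Hannah, Tariq, Aoife.
Jonas starts before Ravi ends → Ravi and Jonas overlap.
Yusuf starts exactly when Ravi ends (back-to-back, no overlap), so Ravi has no further overlaps.
Yusuf starts after Jonas ends, so Jonas has no further overlaps.
Marcus starts after Yusuf ends, so Yusuf has no further overlaps.
Ingrid starts before Marcus ends → Marcus and Ingrid overlap.
Hannah starts after Marcus ends, so Marcus has no further overlaps.
Hannah starts before Ingrid ends → Ingrid and Hannah overlap.
Tariq starts after Ingrid ends, so Ingrid has no further overlaps.
Tariq starts before Hannah ends → Hannah and Tariq overlap.
Aoife starts after Hannah ends.
Aoife starts before Tariq ends → Tariq and Aoife overlap.
Overlapping pairs: Aoife & Tariq, Hannah & Ingrid, Hannah & Tariq, Ingrid & Marcus, Jonas & Ravi — 5 in total.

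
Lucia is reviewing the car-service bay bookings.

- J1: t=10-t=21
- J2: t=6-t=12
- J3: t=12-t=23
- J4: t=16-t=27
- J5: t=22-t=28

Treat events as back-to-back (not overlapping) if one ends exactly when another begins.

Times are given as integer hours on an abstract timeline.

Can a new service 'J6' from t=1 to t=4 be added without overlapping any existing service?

Yes — the slot is free

J2: starts t=6 at or after J6 ends t=4 → clear.
J1: starts t=10 at or after J6 ends t=4 → clear.
J3: starts t=12 at or after J6 ends t=4 → clear.
J4: starts t=16 at or after J6 ends t=4 → clear.
J5: starts t=22 at or after J6 ends t=4 → clear.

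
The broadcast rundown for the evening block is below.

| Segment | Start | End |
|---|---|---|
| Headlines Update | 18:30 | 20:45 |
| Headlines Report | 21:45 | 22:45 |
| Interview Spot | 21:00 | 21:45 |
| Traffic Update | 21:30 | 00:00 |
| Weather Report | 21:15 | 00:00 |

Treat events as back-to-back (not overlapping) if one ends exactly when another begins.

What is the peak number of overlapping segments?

Sort all start/end points and keep a running count:
18:30 start Headlines Update → 1
20:45 end Headlines Update → 0
21:00 start Interview Spot → 1
21:15 start Weather Report → 2
21:30 start Traffic Update → 3
21:45 end Interview Spot → 2
21:45 start Headlines Report → 3
22:45 end Headlines Report → 2
00:00 end Traffic Update → 1
00:00 end Weather Report → 0
Peak is 3, at 21:30 (Interview Spot, Traffic Update, Weather Report).

3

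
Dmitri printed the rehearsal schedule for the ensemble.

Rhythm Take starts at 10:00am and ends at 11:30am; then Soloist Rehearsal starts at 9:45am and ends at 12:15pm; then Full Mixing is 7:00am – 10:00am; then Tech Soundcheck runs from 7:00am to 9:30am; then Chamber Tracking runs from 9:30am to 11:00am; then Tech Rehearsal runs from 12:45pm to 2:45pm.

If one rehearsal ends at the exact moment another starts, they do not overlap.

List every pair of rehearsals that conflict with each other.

Chamber Tracking & Full Mixing, Chamber Tracking & Rhythm Take, Chamber Tracking & Soloist Rehearsal, Full Mixing & Soloist Rehearsal, Full Mixing & Tech Soundcheck, Rhythm Take & Soloist Rehearsal

Sorted by start: Tech Soundcheck, Full Mixing, Chamber Tracking, Soloist Rehearsal, Rhythm Take, Tech Rehearsal.
Full Mixing starts before Tech Soundcheck ends → Tech Soundcheck and Full Mixing overlap.
Chamber Tracking starts exactly when Tech Soundcheck ends (back-to-back, no overlap); Tech Soundcheck is clear from here.
Chamber Tracking starts before Full Mixing ends → Full Mixing and Chamber Tracking overlap.
Soloist Rehearsal starts before Full Mixing ends → Full Mixing and Soloist Rehearsal overlap.
Rhythm Take starts exactly when Full Mixing ends (back-to-back, no overlap); Full Mixing is clear from here.
Soloist Rehearsal starts before Chamber Tracking ends → Chamber Tracking and Soloist Rehearsal overlap.
Rhythm Take starts before Chamber Tracking ends → Chamber Tracking and Rhythm Take overlap.
Tech Rehearsal starts after Chamber Tracking ends.
Rhythm Take starts before Soloist Rehearsal ends → Soloist Rehearsal and Rhythm Take overlap.
Tech Rehearsal starts after Soloist Rehearsal ends.
Tech Rehearsal starts after Rhythm Take ends.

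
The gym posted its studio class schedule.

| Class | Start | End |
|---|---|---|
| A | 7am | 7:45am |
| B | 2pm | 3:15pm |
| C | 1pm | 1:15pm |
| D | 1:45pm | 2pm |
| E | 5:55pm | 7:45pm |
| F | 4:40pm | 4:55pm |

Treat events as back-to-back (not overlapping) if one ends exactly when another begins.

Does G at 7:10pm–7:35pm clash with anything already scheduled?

Yes — it overlaps E

A: ends 7:45am at or before G starts 7:10pm → clear.
C: ends 1:15pm at or before G starts 7:10pm → clear.
D: ends 2pm at or before G starts 7:10pm → clear.
B: ends 3:15pm at or before G starts 7:10pm → clear.
F: ends 4:55pm at or before G starts 7:10pm → clear.
E: starts 5:55pm before G ends 7:35pm, and ends 7:45pm after G starts 7:10pm → overlap.
G overlaps E.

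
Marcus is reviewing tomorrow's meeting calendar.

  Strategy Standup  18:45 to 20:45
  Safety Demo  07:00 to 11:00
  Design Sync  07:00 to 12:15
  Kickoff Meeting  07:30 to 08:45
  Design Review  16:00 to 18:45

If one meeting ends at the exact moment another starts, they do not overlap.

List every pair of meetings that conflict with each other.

Design Sync & Kickoff Meeting, Design Sync & Safety Demo, Kickoff Meeting & Safety Demo

Sorted by start: Design Sync, Safety Demo, Kickoff Meeting, Design Review, Strategy Standup.
Safety Demo starts before Design Sync ends → Design Sync and Safety Demo overlap.
Kickoff Meeting starts before Design Sync ends → Design Sync and Kickoff Meeting overlap.
Design Review starts after Design Sync ends, so nothing later overlaps Design Sync either.
Kickoff Meeting starts before Safety Demo ends → Safety Demo and Kickoff Meeting overlap.
Design Review starts after Safety Demo ends, so nothing later overlaps Safety Demo either.
Design Review starts after Kickoff Meeting ends, so nothing later overlaps Kickoff Meeting either.
Strategy Standup starts exactly when Design Review ends (back-to-back, no overlap).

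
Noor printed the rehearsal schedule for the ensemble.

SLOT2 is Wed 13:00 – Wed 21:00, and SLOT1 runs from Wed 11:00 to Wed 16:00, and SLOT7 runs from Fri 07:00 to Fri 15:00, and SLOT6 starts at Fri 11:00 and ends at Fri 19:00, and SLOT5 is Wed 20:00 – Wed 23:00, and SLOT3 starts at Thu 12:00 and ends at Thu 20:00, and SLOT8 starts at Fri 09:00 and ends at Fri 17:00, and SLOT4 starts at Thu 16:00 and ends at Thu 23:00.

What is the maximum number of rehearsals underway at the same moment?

3

Sort all start/end points and keep a running count:
Wed 11:00 start SLOT1 → 1
Wed 13:00 start SLOT2 → 2
Wed 16:00 end SLOT1 → 1
Wed 20:00 start SLOT5 → 2
Wed 21:00 end SLOT2 → 1
Wed 23:00 end SLOT5 → 0
Thu 12:00 start SLOT3 → 1
Thu 16:00 start SLOT4 → 2
Thu 20:00 end SLOT3 → 1
Thu 23:00 end SLOT4 → 0
Fri 07:00 start SLOT7 → 1
Fri 09:00 start SLOT8 → 2
Fri 11:00 start SLOT6 → 3
Fri 15:00 end SLOT7 → 2
Fri 17:00 end SLOT8 → 1
Fri 19:00 end SLOT6 → 0
Peak is 3, at Fri 11:00 (SLOT6, SLOT7, SLOT8).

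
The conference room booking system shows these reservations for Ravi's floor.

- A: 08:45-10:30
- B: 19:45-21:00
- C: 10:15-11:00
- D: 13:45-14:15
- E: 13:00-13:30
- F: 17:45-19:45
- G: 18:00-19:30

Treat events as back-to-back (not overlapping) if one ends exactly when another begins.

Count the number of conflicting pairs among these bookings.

2

Two intervals overlap when each starts before the other ends.
Sorted by start: A, C, E, D, F, G, B.
C starts before A ends → A and C overlap.
E starts after A ends; A is clear from here.
E starts after C ends; C is clear from here.
D starts after E ends; E is clear from here.
F starts after D ends; D is clear from here.
G starts before F ends → F and G overlap.
B starts exactly when F ends (back-to-back, no overlap).
B starts after G ends.
Overlapping pairs: A & C, F & G — 2 in total.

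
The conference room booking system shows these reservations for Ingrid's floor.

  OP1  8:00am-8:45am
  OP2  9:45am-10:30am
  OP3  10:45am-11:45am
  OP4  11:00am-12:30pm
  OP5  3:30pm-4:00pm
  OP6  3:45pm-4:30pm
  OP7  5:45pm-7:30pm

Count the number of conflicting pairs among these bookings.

Sorted by start: OP1, OP2, OP3, OP4, OP5, OP6, OP7.
OP2 starts after OP1 ends; OP1 is clear from here.
OP3 starts after OP2 ends; OP2 is clear from here.
OP4 starts before OP3 ends → OP3 and OP4 overlap.
OP5 starts after OP3 ends; OP3 is clear from here.
OP5 starts after OP4 ends; OP4 is clear from here.
OP6 starts before OP5 ends → OP5 and OP6 overlap.
OP7 starts after OP5 ends.
OP7 starts after OP6 ends.
Overlapping pairs: OP3 & OP4, OP5 & OP6 — 2 in total.

2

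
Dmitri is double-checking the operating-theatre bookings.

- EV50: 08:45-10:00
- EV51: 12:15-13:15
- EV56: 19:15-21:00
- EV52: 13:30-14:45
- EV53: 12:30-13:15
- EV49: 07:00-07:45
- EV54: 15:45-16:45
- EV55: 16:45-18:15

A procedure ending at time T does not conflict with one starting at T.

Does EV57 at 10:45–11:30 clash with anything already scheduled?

No — it doesn't clash with anything

EV49: ends 07:45 at or before EV57 starts 10:45 → clear.
EV50: ends 10:00 at or before EV57 starts 10:45 → clear.
EV51: starts 12:15 at or after EV57 ends 11:30 → clear.
EV53: starts 12:30 at or after EV57 ends 11:30 → clear.
EV52: starts 13:30 at or after EV57 ends 11:30 → clear.
EV54: starts 15:45 at or after EV57 ends 11:30 → clear.
EV55: starts 16:45 at or after EV57 ends 11:30 → clear.
EV56: starts 19:15 at or after EV57 ends 11:30 → clear.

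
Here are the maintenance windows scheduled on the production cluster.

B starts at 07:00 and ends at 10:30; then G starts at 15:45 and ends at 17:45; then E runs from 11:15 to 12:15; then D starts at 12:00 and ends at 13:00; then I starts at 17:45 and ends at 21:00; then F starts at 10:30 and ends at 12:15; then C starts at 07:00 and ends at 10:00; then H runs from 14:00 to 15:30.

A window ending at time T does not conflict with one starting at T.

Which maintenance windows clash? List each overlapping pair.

B & C, D & E, D & F, E & F

Sorted by start: B, C, F, E, D, H, G, I.
C starts before B ends → B and C overlap.
F starts exactly when B ends (back-to-back, no overlap) — done with B.
F starts after C ends — done with C.
E starts before F ends → F and E overlap.
D starts before F ends → F and D overlap.
H starts after F ends — done with F.
D starts before E ends → E and D overlap.
H starts after E ends — done with E.
H starts after D ends — done with D.
G starts after H ends — done with H.
I starts exactly when G ends (back-to-back, no overlap).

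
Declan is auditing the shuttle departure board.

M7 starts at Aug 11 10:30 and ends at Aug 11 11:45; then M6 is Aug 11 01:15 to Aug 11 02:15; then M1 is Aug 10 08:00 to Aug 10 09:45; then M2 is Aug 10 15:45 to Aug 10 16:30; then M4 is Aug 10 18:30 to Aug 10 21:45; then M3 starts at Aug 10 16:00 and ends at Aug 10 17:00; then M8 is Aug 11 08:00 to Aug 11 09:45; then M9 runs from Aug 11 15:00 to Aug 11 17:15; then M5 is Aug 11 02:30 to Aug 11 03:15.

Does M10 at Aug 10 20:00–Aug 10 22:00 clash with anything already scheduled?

M1: ends Aug 10 09:45 at or before M10 starts Aug 10 20:00 → clear.
M2: ends Aug 10 16:30 at or before M10 starts Aug 10 20:00 → clear.
M3: ends Aug 10 17:00 at or before M10 starts Aug 10 20:00 → clear.
M4: starts Aug 10 18:30 before M10 ends Aug 10 22:00, and ends Aug 10 21:45 after M10 starts Aug 10 20:00 → overlap.
M6: starts Aug 11 01:15 at or after M10 ends Aug 10 22:00 → clear.
M5: starts Aug 11 02:30 at or after M10 ends Aug 10 22:00 → clear.
M8: starts Aug 11 08:00 at or after M10 ends Aug 10 22:00 → clear.
M7: starts Aug 11 10:30 at or after M10 ends Aug 10 22:00 → clear.
M9: starts Aug 11 15:00 at or after M10 ends Aug 10 22:00 → clear.
M10 overlaps M4.

Yes — it overlaps M4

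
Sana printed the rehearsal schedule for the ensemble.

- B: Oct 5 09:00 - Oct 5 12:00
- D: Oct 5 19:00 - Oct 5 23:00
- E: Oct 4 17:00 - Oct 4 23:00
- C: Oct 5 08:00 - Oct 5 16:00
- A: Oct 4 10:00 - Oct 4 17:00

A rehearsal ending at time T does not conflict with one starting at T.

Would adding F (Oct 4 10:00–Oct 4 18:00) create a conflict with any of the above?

A: starts Oct 4 10:00 before F ends Oct 4 18:00, and ends Oct 4 17:00 after F starts Oct 4 10:00 → overlap.
E: starts Oct 4 17:00 before F ends Oct 4 18:00, and ends Oct 4 23:00 after F starts Oct 4 10:00 → overlap.
C: starts Oct 5 08:00 at or after F ends Oct 4 18:00 → clear.
B: starts Oct 5 09:00 at or after F ends Oct 4 18:00 → clear.
D: starts Oct 5 19:00 at or after F ends Oct 4 18:00 → clear.
F overlaps A, E.

Yes — it overlaps A, E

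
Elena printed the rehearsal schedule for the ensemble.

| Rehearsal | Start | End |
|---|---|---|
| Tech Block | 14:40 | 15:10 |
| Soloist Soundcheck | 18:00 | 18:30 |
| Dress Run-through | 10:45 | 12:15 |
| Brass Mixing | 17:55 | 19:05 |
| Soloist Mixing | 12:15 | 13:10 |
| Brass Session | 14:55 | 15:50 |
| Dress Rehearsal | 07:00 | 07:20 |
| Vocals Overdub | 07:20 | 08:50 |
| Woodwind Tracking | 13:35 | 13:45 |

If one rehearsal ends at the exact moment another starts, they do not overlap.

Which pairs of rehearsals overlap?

Brass Mixing & Soloist Soundcheck, Brass Session & Tech Block

Sorted by start: Dress Rehearsal, Vocals Overdub, Dress Run-through, Soloist Mixing, Woodwind Tracking, Tech Block, Brass Session, Brass Mixing, Soloist Soundcheck.
Vocals Overdub starts exactly when Dress Rehearsal ends (back-to-back, no overlap), so Dress Rehearsal has no further overlaps.
Dress Run-through starts after Vocals Overdub ends, so Vocals Overdub has no further overlaps.
Soloist Mixing starts exactly when Dress Run-through ends (back-to-back, no overlap), so Dress Run-through has no further overlaps.
Woodwind Tracking starts after Soloist Mixing ends, so Soloist Mixing has no further overlaps.
Tech Block starts after Woodwind Tracking ends, so Woodwind Tracking has no further overlaps.
Brass Session starts before Tech Block ends → Tech Block and Brass Session overlap.
Brass Mixing starts after Tech Block ends, so Tech Block has no further overlaps.
Brass Mixing starts after Brass Session ends, so Brass Session has no further overlaps.
Soloist Soundcheck starts before Brass Mixing ends → Brass Mixing and Soloist Soundcheck overlap.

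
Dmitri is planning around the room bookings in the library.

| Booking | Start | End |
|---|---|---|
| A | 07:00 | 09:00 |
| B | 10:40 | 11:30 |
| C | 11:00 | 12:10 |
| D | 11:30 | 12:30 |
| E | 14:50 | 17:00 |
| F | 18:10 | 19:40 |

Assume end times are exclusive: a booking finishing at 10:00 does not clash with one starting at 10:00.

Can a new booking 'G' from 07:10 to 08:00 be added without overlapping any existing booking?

No — it overlaps A

A: starts 07:00 before G ends 08:00, and ends 09:00 after G starts 07:10 → overlap.
B: starts 10:40 at or after G ends 08:00 → clear.
C: starts 11:00 at or after G ends 08:00 → clear.
D: starts 11:30 at or after G ends 08:00 → clear.
E: starts 14:50 at or after G ends 08:00 → clear.
F: starts 18:10 at or after G ends 08:00 → clear.
G overlaps A.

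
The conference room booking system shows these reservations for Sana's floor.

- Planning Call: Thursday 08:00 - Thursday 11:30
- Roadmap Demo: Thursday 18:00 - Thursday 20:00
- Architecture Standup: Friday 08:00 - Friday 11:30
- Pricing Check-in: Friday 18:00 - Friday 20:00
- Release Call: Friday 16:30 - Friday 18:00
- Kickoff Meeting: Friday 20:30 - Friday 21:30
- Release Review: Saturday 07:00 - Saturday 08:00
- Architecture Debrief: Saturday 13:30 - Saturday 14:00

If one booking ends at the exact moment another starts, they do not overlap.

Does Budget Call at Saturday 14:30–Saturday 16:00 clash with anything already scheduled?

Planning Call: ends Thursday 11:30 at or before Budget Call starts Saturday 14:30 → clear.
Roadmap Demo: ends Thursday 20:00 at or before Budget Call starts Saturday 14:30 → clear.
Architecture Standup: ends Friday 11:30 at or before Budget Call starts Saturday 14:30 → clear.
Release Call: ends Friday 18:00 at or before Budget Call starts Saturday 14:30 → clear.
Pricing Check-in: ends Friday 20:00 at or before Budget Call starts Saturday 14:30 → clear.
Kickoff Meeting: ends Friday 21:30 at or before Budget Call starts Saturday 14:30 → clear.
Release Review: ends Saturday 08:00 at or before Budget Call starts Saturday 14:30 → clear.
Architecture Debrief: ends Saturday 14:00 at or before Budget Call starts Saturday 14:30 → clear.

No — it doesn't clash with anything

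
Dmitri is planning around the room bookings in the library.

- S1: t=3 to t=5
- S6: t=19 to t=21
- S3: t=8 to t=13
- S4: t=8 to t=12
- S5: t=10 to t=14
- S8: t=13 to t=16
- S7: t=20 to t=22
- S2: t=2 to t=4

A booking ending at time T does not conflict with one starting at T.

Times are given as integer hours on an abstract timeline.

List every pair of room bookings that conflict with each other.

S1 & S2, S3 & S4, S3 & S5, S4 & S5, S5 & S8, S6 & S7

Check each pair: they overlap iff neither finishes before the other starts.
Sorted by start: S2, S1, S3, S4, S5, S8, S6, S7.
S1 starts before S2 ends → S2 and S1 overlap.
S3 starts after S2 ends, so S2 has no further overlaps.
S3 starts after S1 ends, so S1 has no further overlaps.
S4 starts before S3 ends → S3 and S4 overlap.
S5 starts before S3 ends → S3 and S5 overlap.
S8 starts exactly when S3 ends (back-to-back, no overlap), so S3 has no further overlaps.
S5 starts before S4 ends → S4 and S5 overlap.
S8 starts after S4 ends, so S4 has no further overlaps.
S8 starts before S5 ends → S5 and S8 overlap.
S6 starts after S5 ends, so S5 has no further overlaps.
S6 starts after S8 ends, so S8 has no further overlaps.
S7 starts before S6 ends → S6 and S7 overlap.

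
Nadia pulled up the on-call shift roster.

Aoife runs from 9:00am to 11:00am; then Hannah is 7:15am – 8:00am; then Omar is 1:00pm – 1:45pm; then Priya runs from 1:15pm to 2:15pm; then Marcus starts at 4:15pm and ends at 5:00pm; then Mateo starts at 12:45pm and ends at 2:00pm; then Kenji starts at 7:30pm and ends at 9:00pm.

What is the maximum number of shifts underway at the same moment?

Sweep the timeline, counting +1 at each start and −1 at each end (ends before starts at a tie):
7:15am start Hannah → 1
8:00am end Hannah → 0
9:00am start Aoife → 1
11:00am end Aoife → 0
12:45pm start Mateo → 1
1:00pm start Omar → 2
1:15pm start Priya → 3
1:45pm end Omar → 2
2:00pm end Mateo → 1
2:15pm end Priya → 0
4:15pm start Marcus → 1
5:00pm end Marcus → 0
7:30pm start Kenji → 1
9:00pm end Kenji → 0
Peak is 3, at 1:15pm (Mateo, Omar, Priya).

3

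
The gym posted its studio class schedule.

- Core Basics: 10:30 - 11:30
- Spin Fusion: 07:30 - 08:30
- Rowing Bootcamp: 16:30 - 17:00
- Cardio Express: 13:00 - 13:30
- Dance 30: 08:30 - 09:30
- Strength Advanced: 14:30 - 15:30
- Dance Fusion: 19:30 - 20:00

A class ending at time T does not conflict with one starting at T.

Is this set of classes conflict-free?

Two intervals overlap when each starts before the other ends.
Sorted by start: Spin Fusion, Dance 30, Core Basics, Cardio Express, Strength Advanced, Rowing Bootcamp, Dance Fusion.
Dance 30 starts exactly when Spin Fusion ends (back-to-back, no overlap), so Spin Fusion has no further overlaps.
Core Basics starts after Dance 30 ends, so Dance 30 has no further overlaps.
Cardio Express starts after Core Basics ends, so Core Basics has no further overlaps.
Strength Advanced starts after Cardio Express ends, so Cardio Express has no further overlaps.
Rowing Bootcamp starts after Strength Advanced ends, so Strength Advanced has no further overlaps.
Dance Fusion starts after Rowing Bootcamp ends.
Every pair is clear; the schedule has no overlaps.

Yes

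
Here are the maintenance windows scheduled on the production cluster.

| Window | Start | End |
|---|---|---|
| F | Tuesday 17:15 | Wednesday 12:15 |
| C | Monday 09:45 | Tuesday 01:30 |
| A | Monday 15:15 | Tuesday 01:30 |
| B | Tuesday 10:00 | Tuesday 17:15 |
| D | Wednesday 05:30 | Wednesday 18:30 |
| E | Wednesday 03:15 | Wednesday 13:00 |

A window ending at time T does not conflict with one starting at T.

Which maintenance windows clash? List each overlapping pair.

Sorted by start: C, A, B, F, E, D.
A starts before C ends → C and A overlap.
B starts after C ends — done with C.
B starts after A ends — done with A.
F starts exactly when B ends (back-to-back, no overlap) — done with B.
E starts before F ends → F and E overlap.
D starts before F ends → F and D overlap.
D starts before E ends → E and D overlap.

A & C, D & E, D & F, E & F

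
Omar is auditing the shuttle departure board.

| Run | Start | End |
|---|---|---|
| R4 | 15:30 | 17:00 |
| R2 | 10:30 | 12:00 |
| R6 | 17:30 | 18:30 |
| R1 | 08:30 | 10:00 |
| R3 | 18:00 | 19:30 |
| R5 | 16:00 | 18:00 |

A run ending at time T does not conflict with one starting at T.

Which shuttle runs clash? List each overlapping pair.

R3 & R6, R4 & R5, R5 & R6

Sorted by start: R1, R2, R4, R5, R6, R3.
R2 starts after R1 ends, so R1 has no further overlaps.
R4 starts after R2 ends, so R2 has no further overlaps.
R5 starts before R4 ends → R4 and R5 overlap.
R6 starts after R4 ends, so R4 has no further overlaps.
R6 starts before R5 ends → R5 and R6 overlap.
R3 starts exactly when R5 ends (back-to-back, no overlap).
R3 starts before R6 ends → R6 and R3 overlap.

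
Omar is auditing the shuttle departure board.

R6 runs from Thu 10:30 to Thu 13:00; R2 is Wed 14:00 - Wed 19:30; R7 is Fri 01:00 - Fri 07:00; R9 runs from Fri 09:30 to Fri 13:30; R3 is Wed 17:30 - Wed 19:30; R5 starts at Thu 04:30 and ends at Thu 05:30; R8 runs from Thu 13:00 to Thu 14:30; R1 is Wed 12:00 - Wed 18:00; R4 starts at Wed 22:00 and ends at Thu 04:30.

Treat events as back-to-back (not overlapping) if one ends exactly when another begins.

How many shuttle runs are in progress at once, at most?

Sort all start/end points and keep a running count:
Wed 12:00 start R1 → 1
Wed 14:00 start R2 → 2
Wed 17:30 start R3 → 3
Wed 18:00 end R1 → 2
Wed 19:30 end R2 → 1
Wed 19:30 end R3 → 0
Wed 22:00 start R4 → 1
Thu 04:30 end R4 → 0
Thu 04:30 start R5 → 1
Thu 05:30 end R5 → 0
Thu 10:30 start R6 → 1
Thu 13:00 end R6 → 0
Thu 13:00 start R8 → 1
Thu 14:30 end R8 → 0
Fri 01:00 start R7 → 1
Fri 07:00 end R7 → 0
Fri 09:30 start R9 → 1
Fri 13:30 end R9 → 0
Peak is 3, at Wed 17:30 (R1, R2, R3).

3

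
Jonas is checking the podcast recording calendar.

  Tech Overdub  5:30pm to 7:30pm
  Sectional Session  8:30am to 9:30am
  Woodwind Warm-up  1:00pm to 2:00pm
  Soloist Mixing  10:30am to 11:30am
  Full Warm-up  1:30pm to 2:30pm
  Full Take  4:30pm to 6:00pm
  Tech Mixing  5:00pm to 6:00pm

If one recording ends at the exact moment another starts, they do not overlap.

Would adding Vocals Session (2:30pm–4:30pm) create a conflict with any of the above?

Sectional Session: ends 9:30am at or before Vocals Session starts 2:30pm → clear.
Soloist Mixing: ends 11:30am at or before Vocals Session starts 2:30pm → clear.
Woodwind Warm-up: ends 2:00pm at or before Vocals Session starts 2:30pm → clear.
Full Warm-up: ends 2:30pm at or before Vocals Session starts 2:30pm → clear.
Full Take: starts 4:30pm at or after Vocals Session ends 4:30pm → clear.
Tech Mixing: starts 5:00pm at or after Vocals Session ends 4:30pm → clear.
Tech Overdub: starts 5:30pm at or after Vocals Session ends 4:30pm → clear.

No — it doesn't clash with anything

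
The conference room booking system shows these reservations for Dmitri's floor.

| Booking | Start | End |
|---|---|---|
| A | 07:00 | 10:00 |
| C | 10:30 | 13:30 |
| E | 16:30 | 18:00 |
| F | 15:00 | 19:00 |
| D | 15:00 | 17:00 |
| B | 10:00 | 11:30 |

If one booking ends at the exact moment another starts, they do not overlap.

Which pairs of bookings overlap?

Check each pair: they overlap iff neither finishes before the other starts.
Sorted by start: A, B, C, D, F, E.
B starts exactly when A ends (back-to-back, no overlap), so nothing later overlaps A either.
C starts before B ends → B and C overlap.
D starts after B ends, so nothing later overlaps B either.
D starts after C ends, so nothing later overlaps C either.
F starts before D ends → D and F overlap.
E starts before D ends → D and E overlap.
E starts before F ends → F and E overlap.

B & C, D & E, D & F, E & F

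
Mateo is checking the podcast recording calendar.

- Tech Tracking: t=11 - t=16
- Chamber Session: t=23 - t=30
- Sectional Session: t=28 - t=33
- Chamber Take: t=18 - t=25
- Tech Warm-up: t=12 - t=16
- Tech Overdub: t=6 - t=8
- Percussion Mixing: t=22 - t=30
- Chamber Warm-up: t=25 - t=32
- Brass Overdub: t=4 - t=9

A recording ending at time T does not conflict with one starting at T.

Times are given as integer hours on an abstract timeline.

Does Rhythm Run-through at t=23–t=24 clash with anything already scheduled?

Yes — it overlaps Chamber Session, Chamber Take, Percussion Mixing

Brass Overdub: ends t=9 at or before Rhythm Run-through starts t=23 → clear.
Tech Overdub: ends t=8 at or before Rhythm Run-through starts t=23 → clear.
Tech Tracking: ends t=16 at or before Rhythm Run-through starts t=23 → clear.
Tech Warm-up: ends t=16 at or before Rhythm Run-through starts t=23 → clear.
Chamber Take: starts t=18 before Rhythm Run-through ends t=24, and ends t=25 after Rhythm Run-through starts t=23 → overlap.
Percussion Mixing: starts t=22 before Rhythm Run-through ends t=24, and ends t=30 after Rhythm Run-through starts t=23 → overlap.
Chamber Session: starts t=23 before Rhythm Run-through ends t=24, and ends t=30 after Rhythm Run-through starts t=23 → overlap.
Chamber Warm-up: starts t=25 at or after Rhythm Run-through ends t=24 → clear.
Sectional Session: starts t=28 at or after Rhythm Run-through ends t=24 → clear.
Rhythm Run-through overlaps Percussion Mixing, Chamber Take, Chamber Session.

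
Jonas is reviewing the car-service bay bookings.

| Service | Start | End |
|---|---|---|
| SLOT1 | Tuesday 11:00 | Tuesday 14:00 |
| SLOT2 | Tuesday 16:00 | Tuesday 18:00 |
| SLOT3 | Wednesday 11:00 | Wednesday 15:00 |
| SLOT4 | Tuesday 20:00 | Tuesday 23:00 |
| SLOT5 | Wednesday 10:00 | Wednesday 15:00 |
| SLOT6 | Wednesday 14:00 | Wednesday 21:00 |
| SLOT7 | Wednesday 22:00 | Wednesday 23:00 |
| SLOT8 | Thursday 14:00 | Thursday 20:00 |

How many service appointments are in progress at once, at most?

Sort all start/end points and keep a running count:
Tuesday 11:00 start SLOT1 → 1
Tuesday 14:00 end SLOT1 → 0
Tuesday 16:00 start SLOT2 → 1
Tuesday 18:00 end SLOT2 → 0
Tuesday 20:00 start SLOT4 → 1
Tuesday 23:00 end SLOT4 → 0
Wednesday 10:00 start SLOT5 → 1
Wednesday 11:00 start SLOT3 → 2
Wednesday 14:00 start SLOT6 → 3
Wednesday 15:00 end SLOT3 → 2
Wednesday 15:00 end SLOT5 → 1
Wednesday 21:00 end SLOT6 → 0
Wednesday 22:00 start SLOT7 → 1
Wednesday 23:00 end SLOT7 → 0
Thursday 14:00 start SLOT8 → 1
Thursday 20:00 end SLOT8 → 0
Peak is 3, at Wednesday 14:00 (SLOT3, SLOT5, SLOT6).

3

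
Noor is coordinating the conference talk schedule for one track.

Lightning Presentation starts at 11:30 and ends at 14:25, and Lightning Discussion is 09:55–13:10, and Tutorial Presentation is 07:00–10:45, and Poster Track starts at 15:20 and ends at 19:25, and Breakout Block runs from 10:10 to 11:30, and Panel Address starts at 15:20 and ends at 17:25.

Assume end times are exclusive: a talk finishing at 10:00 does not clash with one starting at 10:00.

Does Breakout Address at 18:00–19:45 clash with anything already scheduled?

Yes — it overlaps Poster Track

Tutorial Presentation: ends 10:45 at or before Breakout Address starts 18:00 → clear.
Lightning Discussion: ends 13:10 at or before Breakout Address starts 18:00 → clear.
Breakout Block: ends 11:30 at or before Breakout Address starts 18:00 → clear.
Lightning Presentation: ends 14:25 at or before Breakout Address starts 18:00 → clear.
Poster Track: starts 15:20 before Breakout Address ends 19:45, and ends 19:25 after Breakout Address starts 18:00 → overlap.
Panel Address: ends 17:25 at or before Breakout Address starts 18:00 → clear.
Breakout Address overlaps Poster Track.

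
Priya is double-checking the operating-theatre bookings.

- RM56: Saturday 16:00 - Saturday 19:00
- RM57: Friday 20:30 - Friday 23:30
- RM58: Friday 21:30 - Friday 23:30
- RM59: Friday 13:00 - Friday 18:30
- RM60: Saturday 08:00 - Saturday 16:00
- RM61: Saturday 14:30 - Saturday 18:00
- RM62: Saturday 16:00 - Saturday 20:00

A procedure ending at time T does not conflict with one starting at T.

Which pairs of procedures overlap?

Two intervals overlap when each starts before the other ends.
Sorted by start: RM59, RM57, RM58, RM60, RM61, RM56, RM62.
RM57 starts after RM59 ends — done with RM59.
RM58 starts before RM57 ends → RM57 and RM58 overlap.
RM60 starts after RM57 ends — done with RM57.
RM60 starts after RM58 ends — done with RM58.
RM61 starts before RM60 ends → RM60 and RM61 overlap.
RM56 starts exactly when RM60 ends (back-to-back, no overlap) — done with RM60.
RM56 starts before RM61 ends → RM61 and RM56 overlap.
RM62 starts before RM61 ends → RM61 and RM62 overlap.
RM62 starts before RM56 ends → RM56 and RM62 overlap.

RM56 & RM61, RM56 & RM62, RM57 & RM58, RM60 & RM61, RM61 & RM62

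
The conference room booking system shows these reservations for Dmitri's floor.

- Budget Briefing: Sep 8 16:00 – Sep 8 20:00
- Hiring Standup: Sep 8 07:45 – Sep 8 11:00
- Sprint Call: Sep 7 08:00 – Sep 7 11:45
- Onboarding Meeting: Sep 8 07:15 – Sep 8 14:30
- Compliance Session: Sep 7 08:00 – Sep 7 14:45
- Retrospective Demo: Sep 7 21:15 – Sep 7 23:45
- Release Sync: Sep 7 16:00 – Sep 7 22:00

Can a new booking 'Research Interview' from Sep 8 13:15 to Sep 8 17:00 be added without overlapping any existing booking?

Sprint Call: ends Sep 7 11:45 at or before Research Interview starts Sep 8 13:15 → clear.
Compliance Session: ends Sep 7 14:45 at or before Research Interview starts Sep 8 13:15 → clear.
Release Sync: ends Sep 7 22:00 at or before Research Interview starts Sep 8 13:15 → clear.
Retrospective Demo: ends Sep 7 23:45 at or before Research Interview starts Sep 8 13:15 → clear.
Onboarding Meeting: starts Sep 8 07:15 before Research Interview ends Sep 8 17:00, and ends Sep 8 14:30 after Research Interview starts Sep 8 13:15 → overlap.
Hiring Standup: ends Sep 8 11:00 at or before Research Interview starts Sep 8 13:15 → clear.
Budget Briefing: starts Sep 8 16:00 before Research Interview ends Sep 8 17:00, and ends Sep 8 20:00 after Research Interview starts Sep 8 13:15 → overlap.
Research Interview overlaps Onboarding Meeting, Budget Briefing.

No — it overlaps Budget Briefing, Onboarding Meeting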